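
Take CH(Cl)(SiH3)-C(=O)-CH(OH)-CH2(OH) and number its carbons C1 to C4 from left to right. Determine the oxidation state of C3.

C3 has one bond to C (0), one bond to C (0), one bond to H (-1), one bond to O (+1).
Oxidation state = 0 + 0 − 1 + 1 = 0.

0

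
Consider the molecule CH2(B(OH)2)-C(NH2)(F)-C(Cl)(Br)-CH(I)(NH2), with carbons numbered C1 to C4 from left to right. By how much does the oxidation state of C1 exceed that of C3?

C1: 1C, 2H, 1B → 0 − 2 − 1 = -3
C3: 2C, 1Cl, 1Br → 0 + 1 + 1 = +2
Difference: -3 − (+2) = -5.

-5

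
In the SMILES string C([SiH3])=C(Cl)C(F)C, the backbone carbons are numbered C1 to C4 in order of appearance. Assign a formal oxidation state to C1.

C1 has a double bond to C (2×0 = 0), one bond to H (-1), one bond to Si (-1).
Oxidation state = 0 − 1 − 1 = -2.

-2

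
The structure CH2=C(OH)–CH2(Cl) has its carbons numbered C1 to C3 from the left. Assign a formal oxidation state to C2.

Assign +1 per bond to O/N/halogen, −1 per bond to H or an electropositive element, and 0 per bond to carbon.
C2 has a double bond to C (2×0 = 0), one bond to C (0), one bond to O (+1).
Oxidation state = 0 + 0 + 1 = +1.

+1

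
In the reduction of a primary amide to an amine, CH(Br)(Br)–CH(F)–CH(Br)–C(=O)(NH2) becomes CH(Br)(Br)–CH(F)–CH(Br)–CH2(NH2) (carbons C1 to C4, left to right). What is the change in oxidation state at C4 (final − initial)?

-4

Before: C4 has 1 bond to C, 2 bonds to O, 1 bond to N → oxidation state +3.
After: C4 has 1 bond to C, 2 bonds to H, 1 bond to N → oxidation state -1.
Δ = -1 − (+3) = -4, so this is a reduction at C4.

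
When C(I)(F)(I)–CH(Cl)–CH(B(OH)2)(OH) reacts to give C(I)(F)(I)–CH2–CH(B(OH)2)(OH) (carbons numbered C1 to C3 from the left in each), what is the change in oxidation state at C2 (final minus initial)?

Before: C2 has 2 bonds to C, 1 bond to H, 1 bond to Cl → oxidation state 0.
After: C2 has 2 bonds to C, 2 bonds to H → oxidation state -2.
Δ = -2 − (0) = -2, so this is a reduction at C2.

-2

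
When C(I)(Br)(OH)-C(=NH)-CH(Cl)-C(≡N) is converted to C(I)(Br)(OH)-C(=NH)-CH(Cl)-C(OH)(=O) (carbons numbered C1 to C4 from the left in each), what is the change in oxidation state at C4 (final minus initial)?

Before: C4 has 1 bond to C, 3 bonds to N → oxidation state +3.
After: C4 has 1 bond to C, 3 bonds to O → oxidation state +3.
Δ = +3 − (+3) = 0, so no net redox change at C4.

0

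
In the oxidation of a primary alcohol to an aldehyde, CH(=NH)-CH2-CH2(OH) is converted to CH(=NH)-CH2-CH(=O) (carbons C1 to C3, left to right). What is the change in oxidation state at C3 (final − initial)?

+2

Before: C3 has 1 bond to C, 2 bonds to H, 1 bond to O → oxidation state -1.
After: C3 has 1 bond to C, 1 bond to H, 2 bonds to O → oxidation state +1.
Δ = +1 − (-1) = +2, so this is an oxidation at C3.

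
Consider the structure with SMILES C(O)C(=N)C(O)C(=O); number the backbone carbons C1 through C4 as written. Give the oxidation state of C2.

+2

Assign +1 per bond to O/N/halogen, −1 per bond to H or an electropositive element, and 0 per bond to carbon.
C2 has one bond to C (0), one bond to C (0), a double bond to N (2×+1 = +2).
Oxidation state = 0 + 0 + 2 = +2.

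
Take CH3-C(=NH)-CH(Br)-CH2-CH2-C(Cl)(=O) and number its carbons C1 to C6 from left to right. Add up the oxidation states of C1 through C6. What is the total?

Tallying each carbon's bonds:
C1: 1C, 3H → 0 − 3 = -3
C2: 2C, 2N → 0 + 2 = +2
C3: 2C, 1H, 1Br → 0 − 1 + 1 = 0
C4: 2C, 2H → 0 − 2 = -2
C5: 2C, 2H → 0 − 2 = -2
C6: 1C, 2O, 1Cl → 0 + 2 + 1 = +3
Sum = -3 + 2 + 0 − 2 − 2 + 3 = -2.

-2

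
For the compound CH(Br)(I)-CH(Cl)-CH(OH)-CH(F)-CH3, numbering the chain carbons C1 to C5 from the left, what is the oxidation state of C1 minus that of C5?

C1: 1C, 1H, 1Br, 1I → 0 − 1 + 1 + 1 = +1
C5: 1C, 3H → 0 − 3 = -3
Difference: +1 − (-3) = +4.

+4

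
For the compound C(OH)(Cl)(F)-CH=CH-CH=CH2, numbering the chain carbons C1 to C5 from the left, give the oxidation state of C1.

Assign +1 per bond to O/N/halogen, −1 per bond to H or an electropositive element, and 0 per bond to carbon.
C1 has one bond to C (0), one bond to O (+1), one bond to Cl (+1), one bond to F (+1).
Oxidation state = 0 + 1 + 1 + 1 = +3.

+3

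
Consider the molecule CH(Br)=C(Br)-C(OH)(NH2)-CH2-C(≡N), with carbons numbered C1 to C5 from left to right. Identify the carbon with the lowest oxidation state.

C4

Tallying each carbon's bonds:
C1: 2C, 1H, 1Br → 0 − 1 + 1 = 0
C2: 3C, 1Br → 0 + 1 = +1
C3: 2C, 1O, 1N → 0 + 1 + 1 = +2
C4: 2C, 2H → 0 − 2 = -2
C5: 1C, 3N → 0 + 3 = +3
The most reduced carbon is C4 at -2.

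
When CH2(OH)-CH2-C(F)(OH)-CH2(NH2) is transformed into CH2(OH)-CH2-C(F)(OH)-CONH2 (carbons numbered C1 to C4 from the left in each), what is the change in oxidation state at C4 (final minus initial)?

+4

Before: C4 has 1 bond to C, 2 bonds to H, 1 bond to N → oxidation state -1.
After: C4 has 1 bond to C, 2 bonds to O, 1 bond to N → oxidation state +3.
Δ = +3 − (-1) = +4, so this is an oxidation at C4.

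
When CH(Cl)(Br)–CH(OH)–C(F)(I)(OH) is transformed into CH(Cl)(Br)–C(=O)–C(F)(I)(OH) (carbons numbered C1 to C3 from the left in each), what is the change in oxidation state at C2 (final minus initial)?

Before: C2 has 2 bonds to C, 1 bond to H, 1 bond to O → oxidation state 0.
After: C2 has 2 bonds to C, 2 bonds to O → oxidation state +2.
Δ = +2 − (0) = +2, so this is an oxidation at C2.

+2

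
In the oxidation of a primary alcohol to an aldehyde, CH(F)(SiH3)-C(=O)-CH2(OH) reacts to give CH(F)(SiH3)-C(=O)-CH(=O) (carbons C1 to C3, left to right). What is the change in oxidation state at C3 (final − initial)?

Before: C3 has 1 bond to C, 2 bonds to H, 1 bond to O → oxidation state -1.
After: C3 has 1 bond to C, 1 bond to H, 2 bonds to O → oxidation state +1.
Δ = +1 − (-1) = +2, so this is an oxidation at C3.

+2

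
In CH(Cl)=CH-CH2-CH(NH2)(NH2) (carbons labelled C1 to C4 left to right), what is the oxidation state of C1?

C1 has a double bond to C (2×0 = 0), one bond to Cl (+1), one bond to H (-1).
Oxidation state = 0 + 1 − 1 = 0.

0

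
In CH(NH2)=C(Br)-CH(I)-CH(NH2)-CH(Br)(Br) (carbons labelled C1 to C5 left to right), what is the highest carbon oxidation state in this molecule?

+1

Each bond to a more electronegative atom (O, N, halogen) counts +1, each bond to a less electronegative atom (H, metal, B, Si) counts −1, and each C–C bond counts 0. Tallying each carbon:
C1: 2C, 1H, 1N → 0 − 1 + 1 = 0
C2: 3C, 1Br → 0 + 1 = +1
C3: 2C, 1H, 1I → 0 − 1 + 1 = 0
C4: 2C, 1H, 1N → 0 − 1 + 1 = 0
C5: 1C, 1H, 2Br → 0 − 1 + 2 = +1
The highest value is +1.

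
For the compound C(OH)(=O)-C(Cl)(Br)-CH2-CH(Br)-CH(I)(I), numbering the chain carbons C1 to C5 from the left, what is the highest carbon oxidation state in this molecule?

Each bond to a more electronegative atom (O, N, halogen) counts +1, each bond to a less electronegative atom (H, metal, B, Si) counts −1, and each C–C bond counts 0. Tallying each carbon:
C1: 1C, 3O → 0 + 3 = +3
C2: 2C, 1Cl, 1Br → 0 + 1 + 1 = +2
C3: 2C, 2H → 0 − 2 = -2
C4: 2C, 1H, 1Br → 0 − 1 + 1 = 0
C5: 1C, 1H, 2I → 0 − 1 + 2 = +1
The highest value is +3.

+3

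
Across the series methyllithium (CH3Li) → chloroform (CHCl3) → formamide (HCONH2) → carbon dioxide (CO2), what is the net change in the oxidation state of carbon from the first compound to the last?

Carbon oxidation states along the series — methyllithium: -4, chloroform: +2, formamide: +2, carbon dioxide: +4.
Net change = +4 − (-4) = +8.

+8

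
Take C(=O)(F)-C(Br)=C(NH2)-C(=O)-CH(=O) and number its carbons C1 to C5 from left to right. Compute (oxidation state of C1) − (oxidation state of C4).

+1

C1: 1C, 2O, 1F → 0 + 2 + 1 = +3
C4: 2C, 2O → 0 + 2 = +2
Difference: +3 − (+2) = +1.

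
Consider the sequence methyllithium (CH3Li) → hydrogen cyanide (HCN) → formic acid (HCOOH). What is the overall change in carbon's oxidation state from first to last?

Carbon oxidation states along the series — methyllithium: -4, hydrogen cyanide: +2, formic acid: +2.
Net change = +2 − (-4) = +6.

+6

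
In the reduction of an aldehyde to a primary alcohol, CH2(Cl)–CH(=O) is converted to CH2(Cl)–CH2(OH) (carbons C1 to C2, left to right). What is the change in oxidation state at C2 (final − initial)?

Before: C2 has 1 bond to C, 1 bond to H, 2 bonds to O → oxidation state +1.
After: C2 has 1 bond to C, 2 bonds to H, 1 bond to O → oxidation state -1.
Δ = -1 − (+1) = -2, so this is a reduction at C2.

-2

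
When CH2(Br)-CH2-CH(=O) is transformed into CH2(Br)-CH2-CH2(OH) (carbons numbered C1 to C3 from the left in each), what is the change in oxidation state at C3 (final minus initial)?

-2

Before: C3 has 1 bond to C, 1 bond to H, 2 bonds to O → oxidation state +1.
After: C3 has 1 bond to C, 2 bonds to H, 1 bond to O → oxidation state -1.
Δ = -1 − (+1) = -2, so this is a reduction at C3.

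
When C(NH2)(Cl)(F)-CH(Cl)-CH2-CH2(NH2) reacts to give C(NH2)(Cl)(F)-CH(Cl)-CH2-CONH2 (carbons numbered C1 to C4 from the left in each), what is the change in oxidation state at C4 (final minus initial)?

Before: C4 has 1 bond to C, 2 bonds to H, 1 bond to N → oxidation state -1.
After: C4 has 1 bond to C, 2 bonds to O, 1 bond to N → oxidation state +3.
Δ = +3 − (-1) = +4, so this is an oxidation at C4.

+4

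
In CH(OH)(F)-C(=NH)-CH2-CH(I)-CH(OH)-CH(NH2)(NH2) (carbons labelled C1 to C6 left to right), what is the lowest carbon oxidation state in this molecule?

Tallying each carbon's bonds:
C1: 1C, 1H, 1O, 1F → 0 − 1 + 1 + 1 = +1
C2: 2C, 2N → 0 + 2 = +2
C3: 2C, 2H → 0 − 2 = -2
C4: 2C, 1H, 1I → 0 − 1 + 1 = 0
C5: 2C, 1H, 1O → 0 − 1 + 1 = 0
C6: 1C, 1H, 2N → 0 − 1 + 2 = +1
The lowest value is -2.

-2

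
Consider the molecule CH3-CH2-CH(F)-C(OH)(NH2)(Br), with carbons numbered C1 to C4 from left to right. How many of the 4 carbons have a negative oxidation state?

2

Tallying each carbon's bonds:
C1: 1C, 3H → 0 − 3 = -3
C2: 2C, 2H → 0 − 2 = -2
C3: 2C, 1H, 1F → 0 − 1 + 1 = 0
C4: 1C, 1O, 1N, 1Br → 0 + 1 + 1 + 1 = +3
2 carbons (C1, C2) meet the condition.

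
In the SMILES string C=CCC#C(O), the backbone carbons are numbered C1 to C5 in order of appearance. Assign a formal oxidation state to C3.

-2

C3 has one bond to C (0), one bond to C (0), one bond to H (-1), one bond to H (-1).
Oxidation state = 0 + 0 − 1 − 1 = -2.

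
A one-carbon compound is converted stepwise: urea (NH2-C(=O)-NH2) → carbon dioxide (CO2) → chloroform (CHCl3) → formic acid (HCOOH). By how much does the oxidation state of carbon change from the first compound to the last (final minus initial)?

-2

Carbon oxidation states along the series — urea: +4, carbon dioxide: +4, chloroform: +2, formic acid: +2.
Net change = +2 − (+4) = -2.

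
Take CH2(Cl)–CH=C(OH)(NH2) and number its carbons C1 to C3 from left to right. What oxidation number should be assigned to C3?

+2

C3 has a double bond to C (2×0 = 0), one bond to O (+1), one bond to N (+1).
Oxidation state = 0 + 1 + 1 = +2.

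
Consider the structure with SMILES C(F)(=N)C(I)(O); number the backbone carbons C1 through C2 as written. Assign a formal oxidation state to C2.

+1

Bonds to more-electronegative neighbours contribute +1 each, bonds to H or metals contribute −1 each, and C–C bonds contribute 0.
C2 has one bond to C (0), one bond to I (+1), one bond to O (+1), one bond to H (-1).
Oxidation state = 0 + 1 + 1 − 1 = +1.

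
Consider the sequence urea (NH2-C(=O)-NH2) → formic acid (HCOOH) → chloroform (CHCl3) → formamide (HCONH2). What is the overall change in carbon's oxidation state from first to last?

-2

Carbon oxidation states along the series — urea: +4, formic acid: +2, chloroform: +2, formamide: +2.
Net change = +2 − (+4) = -2.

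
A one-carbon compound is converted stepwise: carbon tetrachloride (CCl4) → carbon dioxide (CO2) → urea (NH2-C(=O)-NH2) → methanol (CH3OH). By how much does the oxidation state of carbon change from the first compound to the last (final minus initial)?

Carbon oxidation states along the series — carbon tetrachloride: +4, carbon dioxide: +4, urea: +4, methanol: -2.
Net change = -2 − (+4) = -6.

-6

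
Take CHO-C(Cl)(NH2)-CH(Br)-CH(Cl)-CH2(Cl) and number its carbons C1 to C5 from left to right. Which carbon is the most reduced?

C5

Bonds to more-electronegative neighbours contribute +1 each, bonds to H or metals contribute −1 each, and C–C bonds contribute 0. Tallying each carbon:
C1: 1C, 1H, 2O → 0 − 1 + 2 = +1
C2: 2C, 1N, 1Cl → 0 + 1 + 1 = +2
C3: 2C, 1H, 1Br → 0 − 1 + 1 = 0
C4: 2C, 1H, 1Cl → 0 − 1 + 1 = 0
C5: 1C, 2H, 1Cl → 0 − 2 + 1 = -1
The most reduced carbon is C5 at -1.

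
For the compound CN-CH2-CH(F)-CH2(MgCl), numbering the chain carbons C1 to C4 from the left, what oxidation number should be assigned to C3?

Assign +1 per bond to O/N/halogen, −1 per bond to H or an electropositive element, and 0 per bond to carbon.
C3 has one bond to C (0), one bond to C (0), one bond to H (-1), one bond to F (+1).
Oxidation state = 0 + 0 − 1 + 1 = 0.

0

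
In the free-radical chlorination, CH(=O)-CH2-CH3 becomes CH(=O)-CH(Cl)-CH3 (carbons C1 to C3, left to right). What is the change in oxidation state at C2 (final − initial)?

Before: C2 has 2 bonds to C, 2 bonds to H → oxidation state -2.
After: C2 has 2 bonds to C, 1 bond to H, 1 bond to Cl → oxidation state 0.
Δ = 0 − (-2) = +2, so this is an oxidation at C2.

+2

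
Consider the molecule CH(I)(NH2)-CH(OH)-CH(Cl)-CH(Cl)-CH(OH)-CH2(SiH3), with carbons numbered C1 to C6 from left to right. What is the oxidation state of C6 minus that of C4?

-3

C6: 1C, 2H, 1Si → 0 − 2 − 1 = -3
C4: 2C, 1H, 1Cl → 0 − 1 + 1 = 0
Difference: -3 − (0) = -3.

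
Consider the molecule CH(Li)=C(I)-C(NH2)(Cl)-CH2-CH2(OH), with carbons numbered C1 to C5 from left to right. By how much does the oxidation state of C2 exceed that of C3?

-1

C2: 3C, 1I → 0 + 1 = +1
C3: 2C, 1N, 1Cl → 0 + 1 + 1 = +2
Difference: +1 − (+2) = -1.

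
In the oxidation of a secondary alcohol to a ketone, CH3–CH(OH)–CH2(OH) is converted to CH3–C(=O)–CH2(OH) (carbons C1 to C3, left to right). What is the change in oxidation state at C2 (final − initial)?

+2

Before: C2 has 2 bonds to C, 1 bond to H, 1 bond to O → oxidation state 0.
After: C2 has 2 bonds to C, 2 bonds to O → oxidation state +2.
Δ = +2 − (0) = +2, so this is an oxidation at C2.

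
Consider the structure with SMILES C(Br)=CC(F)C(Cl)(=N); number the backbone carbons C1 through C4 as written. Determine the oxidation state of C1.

0

C1 has a double bond to C (2×0 = 0), one bond to H (-1), one bond to Br (+1).
Oxidation state = 0 − 1 + 1 = 0.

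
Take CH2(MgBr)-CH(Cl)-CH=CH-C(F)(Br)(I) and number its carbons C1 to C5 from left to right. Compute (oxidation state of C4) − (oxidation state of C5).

C4: 3C, 1H → 0 − 1 = -1
C5: 1C, 1F, 1Br, 1I → 0 + 1 + 1 + 1 = +3
Difference: -1 − (+3) = -4.

-4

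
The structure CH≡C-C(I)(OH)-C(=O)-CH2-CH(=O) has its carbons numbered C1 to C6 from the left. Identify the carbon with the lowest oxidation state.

C5

Count +1 for every bond to an atom more electronegative than carbon and −1 for every bond to one less electronegative; C–C bonds are 0. Tallying each carbon:
C1: 3C, 1H → 0 − 1 = -1
C2: 4C → 0 = 0
C3: 2C, 1O, 1I → 0 + 1 + 1 = +2
C4: 2C, 2O → 0 + 2 = +2
C5: 2C, 2H → 0 − 2 = -2
C6: 1C, 1H, 2O → 0 − 1 + 2 = +1
The most reduced carbon is C5 at -2.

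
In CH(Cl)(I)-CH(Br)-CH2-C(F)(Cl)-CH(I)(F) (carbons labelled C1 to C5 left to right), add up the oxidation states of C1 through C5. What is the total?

+2

Assign +1 per bond to O/N/halogen, −1 per bond to H or an electropositive element, and 0 per bond to carbon. Tallying each carbon:
C1: 1C, 1H, 1Cl, 1I → 0 − 1 + 1 + 1 = +1
C2: 2C, 1H, 1Br → 0 − 1 + 1 = 0
C3: 2C, 2H → 0 − 2 = -2
C4: 2C, 1F, 1Cl → 0 + 1 + 1 = +2
C5: 1C, 1H, 1F, 1I → 0 − 1 + 1 + 1 = +1
Sum = +1 + 0 − 2 + 2 + 1 = +2.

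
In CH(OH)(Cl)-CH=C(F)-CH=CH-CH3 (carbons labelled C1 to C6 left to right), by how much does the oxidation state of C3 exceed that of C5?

C3: 3C, 1F → 0 + 1 = +1
C5: 3C, 1H → 0 − 1 = -1
Difference: +1 − (-1) = +2.

+2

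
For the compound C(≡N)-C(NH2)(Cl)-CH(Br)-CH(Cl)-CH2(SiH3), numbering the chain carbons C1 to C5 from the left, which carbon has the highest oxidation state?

Count +1 for every bond to an atom more electronegative than carbon and −1 for every bond to one less electronegative; C–C bonds are 0. Tallying each carbon:
C1: 1C, 3N → 0 + 3 = +3
C2: 2C, 1N, 1Cl → 0 + 1 + 1 = +2
C3: 2C, 1H, 1Br → 0 − 1 + 1 = 0
C4: 2C, 1H, 1Cl → 0 − 1 + 1 = 0
C5: 1C, 2H, 1Si → 0 − 2 − 1 = -3
The most oxidised carbon is C1 at +3.

C1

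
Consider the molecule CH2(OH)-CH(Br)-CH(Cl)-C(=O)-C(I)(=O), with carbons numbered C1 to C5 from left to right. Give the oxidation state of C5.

C5 has one bond to C (0), one bond to I (+1), a double bond to O (2×+1 = +2).
Oxidation state = 0 + 1 + 2 = +3.

+3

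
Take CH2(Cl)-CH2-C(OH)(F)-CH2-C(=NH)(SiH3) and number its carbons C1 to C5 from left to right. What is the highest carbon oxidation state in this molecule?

Count +1 for every bond to an atom more electronegative than carbon and −1 for every bond to one less electronegative; C–C bonds are 0. Tallying each carbon:
C1: 1C, 2H, 1Cl → 0 − 2 + 1 = -1
C2: 2C, 2H → 0 − 2 = -2
C3: 2C, 1O, 1F → 0 + 1 + 1 = +2
C4: 2C, 2H → 0 − 2 = -2
C5: 1C, 2N, 1Si → 0 + 2 − 1 = +1
The highest value is +2.

+2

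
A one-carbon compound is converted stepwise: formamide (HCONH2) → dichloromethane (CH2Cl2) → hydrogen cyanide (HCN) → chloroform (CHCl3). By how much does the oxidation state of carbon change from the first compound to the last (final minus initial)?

0

Carbon oxidation states along the series — formamide: +2, dichloromethane: 0, hydrogen cyanide: +2, chloroform: +2.
Net change = +2 − (+2) = 0.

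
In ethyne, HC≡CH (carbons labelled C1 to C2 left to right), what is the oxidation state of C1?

C1 has one bond to H (-1), a triple bond to C (3×0 = 0).
Oxidation state = -1 + 0 = -1.

-1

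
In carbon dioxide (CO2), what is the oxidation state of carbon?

Count +1 for every bond to an atom more electronegative than carbon and −1 for every bond to one less electronegative; C–C bonds are 0.
The carbon has a double bond to O (2×+1 = +2), a double bond to O (2×+1 = +2).
Oxidation state = +2 + 2 = +4.

+4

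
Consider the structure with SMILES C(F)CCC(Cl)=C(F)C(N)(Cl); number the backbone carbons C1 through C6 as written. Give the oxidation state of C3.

-2

Count +1 for every bond to an atom more electronegative than carbon and −1 for every bond to one less electronegative; C–C bonds are 0.
C3 has one bond to C (0), one bond to C (0), one bond to H (-1), one bond to H (-1).
Oxidation state = 0 + 0 − 1 − 1 = -2.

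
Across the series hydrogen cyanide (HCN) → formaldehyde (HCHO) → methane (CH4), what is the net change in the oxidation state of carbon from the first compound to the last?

Carbon oxidation states along the series — hydrogen cyanide: +2, formaldehyde: 0, methane: -4.
Net change = -4 − (+2) = -6.

-6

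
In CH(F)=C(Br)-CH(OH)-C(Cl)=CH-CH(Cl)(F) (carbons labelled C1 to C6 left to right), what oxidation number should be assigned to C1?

C1 has a double bond to C (2×0 = 0), one bond to H (-1), one bond to F (+1).
Oxidation state = 0 − 1 + 1 = 0.

0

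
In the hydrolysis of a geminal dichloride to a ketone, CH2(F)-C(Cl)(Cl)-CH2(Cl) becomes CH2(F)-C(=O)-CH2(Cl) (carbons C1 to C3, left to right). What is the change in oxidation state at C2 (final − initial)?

0

Before: C2 has 2 bonds to C, 2 bonds to Cl → oxidation state +2.
After: C2 has 2 bonds to C, 2 bonds to O → oxidation state +2.
Δ = +2 − (+2) = 0, so no net redox change at C2.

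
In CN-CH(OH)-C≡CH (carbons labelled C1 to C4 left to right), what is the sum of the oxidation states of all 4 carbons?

Count +1 for every bond to an atom more electronegative than carbon and −1 for every bond to one less electronegative; C–C bonds are 0. Tallying each carbon:
C1: 1C, 3N → 0 + 3 = +3
C2: 2C, 1H, 1O → 0 − 1 + 1 = 0
C3: 4C → 0 = 0
C4: 3C, 1H → 0 − 1 = -1
Sum = +3 + 0 + 0 − 1 = +2.

+2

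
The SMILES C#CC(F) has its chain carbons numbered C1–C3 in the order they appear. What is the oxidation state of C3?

-1

C3 has one bond to C (0), one bond to F (+1), one bond to H (-1), one bond to H (-1).
Oxidation state = 0 + 1 − 1 − 1 = -1.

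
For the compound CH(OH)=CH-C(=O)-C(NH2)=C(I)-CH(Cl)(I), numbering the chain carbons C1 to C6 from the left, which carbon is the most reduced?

C2

Tallying each carbon's bonds:
C1: 2C, 1H, 1O → 0 − 1 + 1 = 0
C2: 3C, 1H → 0 − 1 = -1
C3: 2C, 2O → 0 + 2 = +2
C4: 3C, 1N → 0 + 1 = +1
C5: 3C, 1I → 0 + 1 = +1
C6: 1C, 1H, 1Cl, 1I → 0 − 1 + 1 + 1 = +1
The most reduced carbon is C2 at -1.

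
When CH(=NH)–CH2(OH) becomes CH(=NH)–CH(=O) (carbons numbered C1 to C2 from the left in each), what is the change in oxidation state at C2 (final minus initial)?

+2

Before: C2 has 1 bond to C, 2 bonds to H, 1 bond to O → oxidation state -1.
After: C2 has 1 bond to C, 1 bond to H, 2 bonds to O → oxidation state +1.
Δ = +1 − (-1) = +2, so this is an oxidation at C2.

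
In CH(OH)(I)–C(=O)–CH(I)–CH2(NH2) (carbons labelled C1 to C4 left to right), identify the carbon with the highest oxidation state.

C2

Tallying each carbon's bonds:
C1: 1C, 1H, 1O, 1I → 0 − 1 + 1 + 1 = +1
C2: 2C, 2O → 0 + 2 = +2
C3: 2C, 1H, 1I → 0 − 1 + 1 = 0
C4: 1C, 2H, 1N → 0 − 2 + 1 = -1
The most oxidised carbon is C2 at +2.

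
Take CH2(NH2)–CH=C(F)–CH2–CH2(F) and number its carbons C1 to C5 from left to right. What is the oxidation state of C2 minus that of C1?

C2: 3C, 1H → 0 − 1 = -1
C1: 1C, 2H, 1N → 0 − 2 + 1 = -1
Difference: -1 − (-1) = 0.

0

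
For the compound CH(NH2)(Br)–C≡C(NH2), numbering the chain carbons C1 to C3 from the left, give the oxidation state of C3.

Count +1 for every bond to an atom more electronegative than carbon and −1 for every bond to one less electronegative; C–C bonds are 0.
C3 has a triple bond to C (3×0 = 0), one bond to N (+1).
Oxidation state = 0 + 1 = +1.

+1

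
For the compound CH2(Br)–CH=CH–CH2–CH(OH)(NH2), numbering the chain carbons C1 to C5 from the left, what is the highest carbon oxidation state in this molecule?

+1

Tallying each carbon's bonds:
C1: 1C, 2H, 1Br → 0 − 2 + 1 = -1
C2: 3C, 1H → 0 − 1 = -1
C3: 3C, 1H → 0 − 1 = -1
C4: 2C, 2H → 0 − 2 = -2
C5: 1C, 1H, 1O, 1N → 0 − 1 + 1 + 1 = +1
The highest value is +1.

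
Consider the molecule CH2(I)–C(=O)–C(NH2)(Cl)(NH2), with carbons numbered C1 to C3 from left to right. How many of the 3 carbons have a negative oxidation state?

1

Count +1 for every bond to an atom more electronegative than carbon and −1 for every bond to one less electronegative; C–C bonds are 0. Tallying each carbon:
C1: 1C, 2H, 1I → 0 − 2 + 1 = -1
C2: 2C, 2O → 0 + 2 = +2
C3: 1C, 2N, 1Cl → 0 + 2 + 1 = +3
1 carbon (C1) meets the condition.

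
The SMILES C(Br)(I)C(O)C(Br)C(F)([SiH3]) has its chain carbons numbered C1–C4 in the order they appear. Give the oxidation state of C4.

C4 has one bond to C (0), one bond to F (+1), one bond to Si (-1), one bond to H (-1).
Oxidation state = 0 + 1 − 1 − 1 = -1.

-1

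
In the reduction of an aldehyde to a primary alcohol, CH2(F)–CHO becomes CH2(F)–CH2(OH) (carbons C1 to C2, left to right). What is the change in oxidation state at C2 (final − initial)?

-2

Before: C2 has 1 bond to C, 1 bond to H, 2 bonds to O → oxidation state +1.
After: C2 has 1 bond to C, 2 bonds to H, 1 bond to O → oxidation state -1.
Δ = -1 − (+1) = -2, so this is a reduction at C2.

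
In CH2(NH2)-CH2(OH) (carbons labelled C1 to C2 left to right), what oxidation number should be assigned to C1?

C1 has one bond to C (0), one bond to H (-1), one bond to N (+1), one bond to H (-1).
Oxidation state = 0 − 1 + 1 − 1 = -1.

-1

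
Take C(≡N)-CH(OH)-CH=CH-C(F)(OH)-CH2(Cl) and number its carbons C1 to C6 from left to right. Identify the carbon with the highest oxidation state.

Tallying each carbon's bonds:
C1: 1C, 3N → 0 + 3 = +3
C2: 2C, 1H, 1O → 0 − 1 + 1 = 0
C3: 3C, 1H → 0 − 1 = -1
C4: 3C, 1H → 0 − 1 = -1
C5: 2C, 1O, 1F → 0 + 1 + 1 = +2
C6: 1C, 2H, 1Cl → 0 − 2 + 1 = -1
The most oxidised carbon is C1 at +3.

C1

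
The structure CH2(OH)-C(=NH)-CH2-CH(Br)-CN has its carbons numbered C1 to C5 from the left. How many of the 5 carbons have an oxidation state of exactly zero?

1

Tallying each carbon's bonds:
C1: 1C, 2H, 1O → 0 − 2 + 1 = -1
C2: 2C, 2N → 0 + 2 = +2
C3: 2C, 2H → 0 − 2 = -2
C4: 2C, 1H, 1Br → 0 − 1 + 1 = 0
C5: 1C, 3N → 0 + 3 = +3
1 carbon (C4) meets the condition.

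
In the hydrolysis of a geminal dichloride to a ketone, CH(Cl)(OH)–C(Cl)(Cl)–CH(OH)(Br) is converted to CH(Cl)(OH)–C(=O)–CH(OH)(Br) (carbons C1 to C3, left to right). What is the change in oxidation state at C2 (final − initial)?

Before: C2 has 2 bonds to C, 2 bonds to Cl → oxidation state +2.
After: C2 has 2 bonds to C, 2 bonds to O → oxidation state +2.
Δ = +2 − (+2) = 0, so no net redox change at C2.

0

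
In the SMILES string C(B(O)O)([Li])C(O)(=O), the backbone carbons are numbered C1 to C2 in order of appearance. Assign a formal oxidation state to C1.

Bonds to more-electronegative neighbours contribute +1 each, bonds to H or metals contribute −1 each, and C–C bonds contribute 0.
C1 has one bond to C (0), one bond to B (-1), one bond to H (-1), one bond to Li (-1).
Oxidation state = 0 − 1 − 1 − 1 = -3.

-3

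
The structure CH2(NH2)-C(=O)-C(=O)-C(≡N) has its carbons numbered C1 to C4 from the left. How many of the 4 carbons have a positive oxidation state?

Each bond to a more electronegative atom (O, N, halogen) counts +1, each bond to a less electronegative atom (H, metal, B, Si) counts −1, and each C–C bond counts 0. Tallying each carbon:
C1: 1C, 2H, 1N → 0 − 2 + 1 = -1
C2: 2C, 2O → 0 + 2 = +2
C3: 2C, 2O → 0 + 2 = +2
C4: 1C, 3N → 0 + 3 = +3
3 carbons (C2, C3, C4) meet the condition.

3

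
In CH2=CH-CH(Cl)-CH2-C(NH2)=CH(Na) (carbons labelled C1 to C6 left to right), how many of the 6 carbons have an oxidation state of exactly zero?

1

Count +1 for every bond to an atom more electronegative than carbon and −1 for every bond to one less electronegative; C–C bonds are 0. Tallying each carbon:
C1: 2C, 2H → 0 − 2 = -2
C2: 3C, 1H → 0 − 1 = -1
C3: 2C, 1H, 1Cl → 0 − 1 + 1 = 0
C4: 2C, 2H → 0 − 2 = -2
C5: 3C, 1N → 0 + 1 = +1
C6: 2C, 1H, 1Na → 0 − 1 − 1 = -2
1 carbon (C3) meets the condition.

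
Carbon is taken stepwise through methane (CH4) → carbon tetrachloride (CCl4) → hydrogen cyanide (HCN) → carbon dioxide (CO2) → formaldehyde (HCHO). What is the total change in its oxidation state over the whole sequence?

Carbon oxidation states along the series — methane: -4, carbon tetrachloride: +4, hydrogen cyanide: +2, carbon dioxide: +4, formaldehyde: 0.
Net change = 0 − (-4) = +4.

+4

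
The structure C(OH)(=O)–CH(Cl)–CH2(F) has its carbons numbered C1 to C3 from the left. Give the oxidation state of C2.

C2 has one bond to C (0), one bond to C (0), one bond to Cl (+1), one bond to H (-1).
Oxidation state = 0 + 0 + 1 − 1 = 0.

0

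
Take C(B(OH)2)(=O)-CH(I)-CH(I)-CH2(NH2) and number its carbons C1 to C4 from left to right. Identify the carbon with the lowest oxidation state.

Assign +1 per bond to O/N/halogen, −1 per bond to H or an electropositive element, and 0 per bond to carbon. Tallying each carbon:
C1: 1C, 2O, 1B → 0 + 2 − 1 = +1
C2: 2C, 1H, 1I → 0 − 1 + 1 = 0
C3: 2C, 1H, 1I → 0 − 1 + 1 = 0
C4: 1C, 2H, 1N → 0 − 2 + 1 = -1
The most reduced carbon is C4 at -1.

C4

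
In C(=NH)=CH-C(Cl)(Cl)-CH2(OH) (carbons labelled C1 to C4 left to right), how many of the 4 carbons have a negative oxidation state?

2

Tallying each carbon's bonds:
C1: 2C, 2N → 0 + 2 = +2
C2: 3C, 1H → 0 − 1 = -1
C3: 2C, 2Cl → 0 + 2 = +2
C4: 1C, 2H, 1O → 0 − 2 + 1 = -1
2 carbons (C2, C4) meet the condition.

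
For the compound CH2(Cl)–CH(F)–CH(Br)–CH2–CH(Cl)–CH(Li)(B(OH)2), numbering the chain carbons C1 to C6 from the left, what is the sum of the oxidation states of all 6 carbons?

-6

Assign +1 per bond to O/N/halogen, −1 per bond to H or an electropositive element, and 0 per bond to carbon. Tallying each carbon:
C1: 1C, 2H, 1Cl → 0 − 2 + 1 = -1
C2: 2C, 1H, 1F → 0 − 1 + 1 = 0
C3: 2C, 1H, 1Br → 0 − 1 + 1 = 0
C4: 2C, 2H → 0 − 2 = -2
C5: 2C, 1H, 1Cl → 0 − 1 + 1 = 0
C6: 1C, 1H, 1Li, 1B → 0 − 1 − 1 − 1 = -3
Sum = -1 + 0 + 0 − 2 + 0 − 3 = -6.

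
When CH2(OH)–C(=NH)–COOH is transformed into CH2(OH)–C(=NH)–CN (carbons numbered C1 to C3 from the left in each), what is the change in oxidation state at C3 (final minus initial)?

0

Before: C3 has 1 bond to C, 3 bonds to O → oxidation state +3.
After: C3 has 1 bond to C, 3 bonds to N → oxidation state +3.
Δ = +3 − (+3) = 0, so no net redox change at C3.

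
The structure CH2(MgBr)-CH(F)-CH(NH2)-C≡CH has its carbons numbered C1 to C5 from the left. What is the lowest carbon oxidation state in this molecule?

Tallying each carbon's bonds:
C1: 1C, 2H, 1Mg → 0 − 2 − 1 = -3
C2: 2C, 1H, 1F → 0 − 1 + 1 = 0
C3: 2C, 1H, 1N → 0 − 1 + 1 = 0
C4: 4C → 0 = 0
C5: 3C, 1H → 0 − 1 = -1
The lowest value is -3.

-3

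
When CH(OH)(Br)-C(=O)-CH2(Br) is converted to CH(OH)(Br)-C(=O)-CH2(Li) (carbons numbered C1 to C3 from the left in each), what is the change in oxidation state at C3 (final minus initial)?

Before: C3 has 1 bond to C, 2 bonds to H, 1 bond to Br → oxidation state -1.
After: C3 has 1 bond to C, 2 bonds to H, 1 bond to Li → oxidation state -3.
Δ = -3 − (-1) = -2, so this is a reduction at C3.

-2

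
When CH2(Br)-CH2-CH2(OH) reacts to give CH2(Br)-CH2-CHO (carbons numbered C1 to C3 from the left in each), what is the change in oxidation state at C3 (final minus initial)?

Before: C3 has 1 bond to C, 2 bonds to H, 1 bond to O → oxidation state -1.
After: C3 has 1 bond to C, 1 bond to H, 2 bonds to O → oxidation state +1.
Δ = +1 − (-1) = +2, so this is an oxidation at C3.

+2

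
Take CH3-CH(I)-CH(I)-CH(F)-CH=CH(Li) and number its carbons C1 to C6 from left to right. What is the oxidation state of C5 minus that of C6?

+1

C5: 3C, 1H → 0 − 1 = -1
C6: 2C, 1H, 1Li → 0 − 1 − 1 = -2
Difference: -1 − (-2) = +1.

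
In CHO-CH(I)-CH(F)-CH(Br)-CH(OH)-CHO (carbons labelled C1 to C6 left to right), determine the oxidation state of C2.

C2 has one bond to C (0), one bond to C (0), one bond to I (+1), one bond to H (-1).
Oxidation state = 0 + 0 + 1 − 1 = 0.

0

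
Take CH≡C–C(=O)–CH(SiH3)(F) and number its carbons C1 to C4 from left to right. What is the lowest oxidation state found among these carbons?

Tallying each carbon's bonds:
C1: 3C, 1H → 0 − 1 = -1
C2: 4C → 0 = 0
C3: 2C, 2O → 0 + 2 = +2
C4: 1C, 1H, 1F, 1Si → 0 − 1 + 1 − 1 = -1
The lowest value is -1.

-1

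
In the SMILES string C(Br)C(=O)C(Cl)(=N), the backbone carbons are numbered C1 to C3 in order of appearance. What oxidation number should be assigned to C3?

+3

Each bond to a more electronegative atom (O, N, halogen) counts +1, each bond to a less electronegative atom (H, metal, B, Si) counts −1, and each C–C bond counts 0.
C3 has one bond to C (0), one bond to Cl (+1), a double bond to N (2×+1 = +2).
Oxidation state = 0 + 1 + 2 = +3.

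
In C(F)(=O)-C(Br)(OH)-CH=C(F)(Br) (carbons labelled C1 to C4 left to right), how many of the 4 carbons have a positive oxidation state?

Bonds to more-electronegative neighbours contribute +1 each, bonds to H or metals contribute −1 each, and C–C bonds contribute 0. Tallying each carbon:
C1: 1C, 2O, 1F → 0 + 2 + 1 = +3
C2: 2C, 1O, 1Br → 0 + 1 + 1 = +2
C3: 3C, 1H → 0 − 1 = -1
C4: 2C, 1F, 1Br → 0 + 1 + 1 = +2
3 carbons (C1, C2, C4) meet the condition.

3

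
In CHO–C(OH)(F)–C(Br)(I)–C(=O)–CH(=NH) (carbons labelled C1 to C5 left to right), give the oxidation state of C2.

+2

Bonds to more-electronegative neighbours contribute +1 each, bonds to H or metals contribute −1 each, and C–C bonds contribute 0.
C2 has one bond to C (0), one bond to C (0), one bond to O (+1), one bond to F (+1).
Oxidation state = 0 + 0 + 1 + 1 = +2.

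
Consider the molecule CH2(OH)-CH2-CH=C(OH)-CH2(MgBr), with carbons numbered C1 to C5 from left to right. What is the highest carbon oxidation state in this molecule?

Tallying each carbon's bonds:
C1: 1C, 2H, 1O → 0 − 2 + 1 = -1
C2: 2C, 2H → 0 − 2 = -2
C3: 3C, 1H → 0 − 1 = -1
C4: 3C, 1O → 0 + 1 = +1
C5: 1C, 2H, 1Mg → 0 − 2 − 1 = -3
The highest value is +1.

+1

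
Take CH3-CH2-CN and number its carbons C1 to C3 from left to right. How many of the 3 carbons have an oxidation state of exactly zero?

0

Tallying each carbon's bonds:
C1: 1C, 3H → 0 − 3 = -3
C2: 2C, 2H → 0 − 2 = -2
C3: 1C, 3N → 0 + 3 = +3
0 carbons meet the condition.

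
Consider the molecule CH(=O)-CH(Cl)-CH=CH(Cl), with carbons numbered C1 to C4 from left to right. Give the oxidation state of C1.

Count +1 for every bond to an atom more electronegative than carbon and −1 for every bond to one less electronegative; C–C bonds are 0.
C1 has one bond to C (0), one bond to H (-1), a double bond to O (2×+1 = +2).
Oxidation state = 0 − 1 + 2 = +1.

+1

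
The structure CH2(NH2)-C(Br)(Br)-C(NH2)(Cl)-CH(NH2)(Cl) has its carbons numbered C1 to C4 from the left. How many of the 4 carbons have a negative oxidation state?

Count +1 for every bond to an atom more electronegative than carbon and −1 for every bond to one less electronegative; C–C bonds are 0. Tallying each carbon:
C1: 1C, 2H, 1N → 0 − 2 + 1 = -1
C2: 2C, 2Br → 0 + 2 = +2
C3: 2C, 1N, 1Cl → 0 + 1 + 1 = +2
C4: 1C, 1H, 1N, 1Cl → 0 − 1 + 1 + 1 = +1
1 carbon (C1) meets the condition.

1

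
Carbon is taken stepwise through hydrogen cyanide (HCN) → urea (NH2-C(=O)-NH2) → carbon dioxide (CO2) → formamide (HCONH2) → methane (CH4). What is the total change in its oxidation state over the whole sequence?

Carbon oxidation states along the series — hydrogen cyanide: +2, urea: +4, carbon dioxide: +4, formamide: +2, methane: -4.
Net change = -4 − (+2) = -6.

-6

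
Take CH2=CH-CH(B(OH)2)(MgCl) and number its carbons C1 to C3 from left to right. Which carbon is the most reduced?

Assign +1 per bond to O/N/halogen, −1 per bond to H or an electropositive element, and 0 per bond to carbon. Tallying each carbon:
C1: 2C, 2H → 0 − 2 = -2
C2: 3C, 1H → 0 − 1 = -1
C3: 1C, 1H, 1Mg, 1B → 0 − 1 − 1 − 1 = -3
The most reduced carbon is C3 at -3.

C3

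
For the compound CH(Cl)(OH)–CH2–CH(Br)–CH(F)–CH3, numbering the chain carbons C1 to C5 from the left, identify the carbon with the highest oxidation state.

Tallying each carbon's bonds:
C1: 1C, 1H, 1O, 1Cl → 0 − 1 + 1 + 1 = +1
C2: 2C, 2H → 0 − 2 = -2
C3: 2C, 1H, 1Br → 0 − 1 + 1 = 0
C4: 2C, 1H, 1F → 0 − 1 + 1 = 0
C5: 1C, 3H → 0 − 3 = -3
The most oxidised carbon is C1 at +1.

C1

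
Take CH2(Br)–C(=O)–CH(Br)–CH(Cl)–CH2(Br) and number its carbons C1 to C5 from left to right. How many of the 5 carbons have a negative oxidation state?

2

Tallying each carbon's bonds:
C1: 1C, 2H, 1Br → 0 − 2 + 1 = -1
C2: 2C, 2O → 0 + 2 = +2
C3: 2C, 1H, 1Br → 0 − 1 + 1 = 0
C4: 2C, 1H, 1Cl → 0 − 1 + 1 = 0
C5: 1C, 2H, 1Br → 0 − 2 + 1 = -1
2 carbons (C1, C5) meet the condition.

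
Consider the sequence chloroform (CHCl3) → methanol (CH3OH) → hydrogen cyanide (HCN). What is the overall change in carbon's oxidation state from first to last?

Carbon oxidation states along the series — chloroform: +2, methanol: -2, hydrogen cyanide: +2.
Net change = +2 − (+2) = 0.

0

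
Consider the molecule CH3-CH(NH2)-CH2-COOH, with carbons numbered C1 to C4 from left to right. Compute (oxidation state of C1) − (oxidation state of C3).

C1: 1C, 3H → 0 − 3 = -3
C3: 2C, 2H → 0 − 2 = -2
Difference: -3 − (-2) = -1.

-1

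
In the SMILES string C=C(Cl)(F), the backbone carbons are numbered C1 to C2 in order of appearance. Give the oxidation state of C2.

+2

C2 has a double bond to C (2×0 = 0), one bond to Cl (+1), one bond to F (+1).
Oxidation state = 0 + 1 + 1 = +2.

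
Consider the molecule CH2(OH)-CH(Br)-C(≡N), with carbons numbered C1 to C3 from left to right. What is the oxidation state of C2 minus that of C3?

-3

C2: 2C, 1H, 1Br → 0 − 1 + 1 = 0
C3: 1C, 3N → 0 + 3 = +3
Difference: 0 − (+3) = -3.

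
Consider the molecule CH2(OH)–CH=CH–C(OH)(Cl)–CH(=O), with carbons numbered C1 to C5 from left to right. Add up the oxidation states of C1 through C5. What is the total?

0

Each bond to a more electronegative atom (O, N, halogen) counts +1, each bond to a less electronegative atom (H, metal, B, Si) counts −1, and each C–C bond counts 0. Tallying each carbon:
C1: 1C, 2H, 1O → 0 − 2 + 1 = -1
C2: 3C, 1H → 0 − 1 = -1
C3: 3C, 1H → 0 − 1 = -1
C4: 2C, 1O, 1Cl → 0 + 1 + 1 = +2
C5: 1C, 1H, 2O → 0 − 1 + 2 = +1
Sum = -1 − 1 − 1 + 2 + 1 = 0.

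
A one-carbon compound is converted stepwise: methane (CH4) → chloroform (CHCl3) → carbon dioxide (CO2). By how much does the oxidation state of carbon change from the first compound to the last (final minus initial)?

Carbon oxidation states along the series — methane: -4, chloroform: +2, carbon dioxide: +4.
Net change = +4 − (-4) = +8.

+8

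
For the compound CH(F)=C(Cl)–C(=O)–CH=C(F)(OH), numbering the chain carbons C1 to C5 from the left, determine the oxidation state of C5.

+2

C5 has a double bond to C (2×0 = 0), one bond to F (+1), one bond to O (+1).
Oxidation state = 0 + 1 + 1 = +2.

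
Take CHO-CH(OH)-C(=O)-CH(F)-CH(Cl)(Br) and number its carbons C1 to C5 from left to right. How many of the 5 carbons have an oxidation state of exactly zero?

2

Tallying each carbon's bonds:
C1: 1C, 1H, 2O → 0 − 1 + 2 = +1
C2: 2C, 1H, 1O → 0 − 1 + 1 = 0
C3: 2C, 2O → 0 + 2 = +2
C4: 2C, 1H, 1F → 0 − 1 + 1 = 0
C5: 1C, 1H, 1Cl, 1Br → 0 − 1 + 1 + 1 = +1
2 carbons (C2, C4) meet the condition.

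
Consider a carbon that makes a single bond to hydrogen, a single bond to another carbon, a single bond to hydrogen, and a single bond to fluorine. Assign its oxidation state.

-1

The carbon has one bond to C (0), one bond to F (+1), one bond to H (-1), one bond to H (-1).
Oxidation state = 0 + 1 − 1 − 1 = -1.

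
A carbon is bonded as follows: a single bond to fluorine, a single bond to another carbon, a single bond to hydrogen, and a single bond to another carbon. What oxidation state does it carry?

The carbon has one bond to C (0), one bond to C (0), one bond to H (-1), one bond to F (+1).
Oxidation state = 0 + 0 − 1 + 1 = 0.

0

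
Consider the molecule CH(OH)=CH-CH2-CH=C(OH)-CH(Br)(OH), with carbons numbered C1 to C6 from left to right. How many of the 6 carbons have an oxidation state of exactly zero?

Tallying each carbon's bonds:
C1: 2C, 1H, 1O → 0 − 1 + 1 = 0
C2: 3C, 1H → 0 − 1 = -1
C3: 2C, 2H → 0 − 2 = -2
C4: 3C, 1H → 0 − 1 = -1
C5: 3C, 1O → 0 + 1 = +1
C6: 1C, 1H, 1O, 1Br → 0 − 1 + 1 + 1 = +1
1 carbon (C1) meets the condition.

1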